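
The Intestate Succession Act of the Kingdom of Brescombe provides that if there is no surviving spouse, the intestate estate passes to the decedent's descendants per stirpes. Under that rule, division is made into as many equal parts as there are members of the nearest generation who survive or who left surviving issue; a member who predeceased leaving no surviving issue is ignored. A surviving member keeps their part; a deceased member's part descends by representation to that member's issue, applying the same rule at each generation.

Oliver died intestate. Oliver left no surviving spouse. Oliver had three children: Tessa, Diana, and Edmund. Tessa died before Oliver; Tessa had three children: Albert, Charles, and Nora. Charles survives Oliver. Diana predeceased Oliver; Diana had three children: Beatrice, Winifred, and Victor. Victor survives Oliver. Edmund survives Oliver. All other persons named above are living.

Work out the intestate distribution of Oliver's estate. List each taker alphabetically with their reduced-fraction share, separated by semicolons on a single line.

There is no surviving spouse, so the entire estate passes to Oliver's descendants per stirpes.
The estate is divided into 3 equal shares of 1/3 among Tessa, Diana, Edmund.
Tessa predeceased; the 1/3 allotted to Tessa's branch passes to Tessa's issue by representation.
The 1/3 is divided into 3 equal shares of 1/9 among Albert, Charles, Nora.
Albert is living and takes 1/9.
Charles is living and takes 1/9.
Nora is living and takes 1/9.
Diana predeceased; the 1/3 allotted to Diana's branch passes to Diana's issue by representation.
The 1/3 is divided into 3 equal shares of 1/9 among Beatrice, Winifred, Victor.
Beatrice is living and takes 1/9.
Winifred is living and takes 1/9.
Victor is living and takes 1/9.
Edmund is living and takes 1/3.

Albert 1/9; Beatrice 1/9; Charles 1/9; Edmund 1/3; Nora 1/9; Victor 1/9; Winifred 1/9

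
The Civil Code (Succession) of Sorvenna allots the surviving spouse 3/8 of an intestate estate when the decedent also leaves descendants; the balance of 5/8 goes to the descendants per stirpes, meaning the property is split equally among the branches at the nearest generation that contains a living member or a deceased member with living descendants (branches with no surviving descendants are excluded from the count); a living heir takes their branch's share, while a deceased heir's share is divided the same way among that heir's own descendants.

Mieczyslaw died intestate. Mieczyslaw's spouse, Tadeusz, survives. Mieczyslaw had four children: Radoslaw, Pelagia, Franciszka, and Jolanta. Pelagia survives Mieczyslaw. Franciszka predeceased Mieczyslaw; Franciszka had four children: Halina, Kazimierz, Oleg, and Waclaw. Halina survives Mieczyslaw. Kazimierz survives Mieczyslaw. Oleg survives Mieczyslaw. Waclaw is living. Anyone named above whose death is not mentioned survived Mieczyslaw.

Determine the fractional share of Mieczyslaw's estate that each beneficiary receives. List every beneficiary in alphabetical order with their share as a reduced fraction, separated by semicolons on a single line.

Halina 5/128; Jolanta 5/32; Kazimierz 5/128; Oleg 5/128; Pelagia 5/32; Radoslaw 5/32; Tadeusz 3/8; Waclaw 5/128

Tadeusz, as surviving spouse, takes 3/8.
The remaining 5/8 passes to Mieczyslaw's descendants per stirpes.
The 5/8 is divided into 4 equal shares of 5/32 among Radoslaw, Pelagia, Franciszka, Jolanta.
Radoslaw is living and takes 5/32.
Pelagia is living and takes 5/32.
Franciszka predeceased; the 5/32 allotted to Franciszka's branch passes to Franciszka's issue by representation.
The 5/32 is divided into 4 equal shares of 5/128 among Halina, Kazimierz, Oleg, Waclaw.
Halina is living and takes 5/128.
Kazimierz is living and takes 5/128.
Oleg is living and takes 5/128.
Waclaw is living and takes 5/128.
Jolanta is living and takes 5/32.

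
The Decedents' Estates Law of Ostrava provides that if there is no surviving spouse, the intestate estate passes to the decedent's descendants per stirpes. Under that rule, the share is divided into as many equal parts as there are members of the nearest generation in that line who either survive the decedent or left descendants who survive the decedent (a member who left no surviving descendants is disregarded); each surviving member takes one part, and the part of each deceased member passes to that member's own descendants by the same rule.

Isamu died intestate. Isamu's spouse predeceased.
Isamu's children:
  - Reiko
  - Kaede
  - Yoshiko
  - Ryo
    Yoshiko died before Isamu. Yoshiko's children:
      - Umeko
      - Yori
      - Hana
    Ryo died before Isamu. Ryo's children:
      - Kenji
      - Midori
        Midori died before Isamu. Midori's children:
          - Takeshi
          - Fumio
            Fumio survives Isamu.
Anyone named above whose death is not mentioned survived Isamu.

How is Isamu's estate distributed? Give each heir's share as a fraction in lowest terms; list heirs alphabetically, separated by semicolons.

There is no surviving spouse, so the entire estate passes to Isamu's descendants per stirpes.
The estate is divided into 4 equal shares of 1/4 among Reiko, Kaede, Yoshiko, Ryo.
Reiko is living and takes 1/4.
Kaede is living and takes 1/4.
Yoshiko predeceased; the 1/4 allotted to Yoshiko's branch passes to Yoshiko's issue by representation.
The 1/4 is divided into 3 equal shares of 1/12 among Umeko, Yori, Hana.
Umeko is living and takes 1/12.
Yori is living and takes 1/12.
Hana is living and takes 1/12.
Ryo predeceased; the 1/4 allotted to Ryo's branch passes to Ryo's issue by representation.
The 1/4 is divided into 2 equal shares of 1/8 among Kenji, Midori.
Kenji is living and takes 1/8.
Midori predeceased; the 1/8 allotted to Midori's branch passes to Midori's issue by representation.
The 1/8 is divided into 2 equal shares of 1/16 among Takeshi, Fumio.
Takeshi is living and takes 1/16.
Fumio is living and takes 1/16.

Fumio 1/16; Hana 1/12; Kaede 1/4; Kenji 1/8; Reiko 1/4; Takeshi 1/16; Umeko 1/12; Yori 1/12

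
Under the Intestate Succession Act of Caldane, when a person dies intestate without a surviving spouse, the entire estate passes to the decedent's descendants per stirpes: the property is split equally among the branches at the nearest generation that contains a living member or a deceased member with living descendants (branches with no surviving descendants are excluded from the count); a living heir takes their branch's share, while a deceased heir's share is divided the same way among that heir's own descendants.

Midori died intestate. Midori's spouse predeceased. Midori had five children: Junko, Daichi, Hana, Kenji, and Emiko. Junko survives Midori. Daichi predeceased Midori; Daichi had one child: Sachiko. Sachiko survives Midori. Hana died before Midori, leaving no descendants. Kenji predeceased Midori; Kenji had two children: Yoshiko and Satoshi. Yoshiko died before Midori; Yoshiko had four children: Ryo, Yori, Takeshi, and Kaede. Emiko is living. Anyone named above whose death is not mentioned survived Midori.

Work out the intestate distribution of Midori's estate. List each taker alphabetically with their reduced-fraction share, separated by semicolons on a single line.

Emiko 1/4; Junko 1/4; Kaede 1/32; Ryo 1/32; Sachiko 1/4; Satoshi 1/8; Takeshi 1/32; Yori 1/32

There is no surviving spouse, so the entire estate passes to Midori's descendants per stirpes.
Hana left no surviving issue, so that branch lapses and is disregarded.
The estate is divided into 4 equal shares of 1/4 among Junko, Daichi, Kenji, Emiko.
Junko is living and takes 1/4.
Daichi predeceased; the 1/4 allotted to Daichi's branch passes to Daichi's issue by representation.
Sachiko is the sole taker at this level and receives the full 1/4.
Kenji predeceased; the 1/4 allotted to Kenji's branch passes to Kenji's issue by representation.
The 1/4 is divided into 2 equal shares of 1/8 among Yoshiko, Satoshi.
Yoshiko predeceased; the 1/8 allotted to Yoshiko's branch passes to Yoshiko's issue by representation.
The 1/8 is divided into 4 equal shares of 1/32 among Ryo, Yori, Takeshi, Kaede.
Ryo is living and takes 1/32.
Yori is living and takes 1/32.
Takeshi is living and takes 1/32.
Kaede is living and takes 1/32.
Satoshi is living and takes 1/8.
Emiko is living and takes 1/4.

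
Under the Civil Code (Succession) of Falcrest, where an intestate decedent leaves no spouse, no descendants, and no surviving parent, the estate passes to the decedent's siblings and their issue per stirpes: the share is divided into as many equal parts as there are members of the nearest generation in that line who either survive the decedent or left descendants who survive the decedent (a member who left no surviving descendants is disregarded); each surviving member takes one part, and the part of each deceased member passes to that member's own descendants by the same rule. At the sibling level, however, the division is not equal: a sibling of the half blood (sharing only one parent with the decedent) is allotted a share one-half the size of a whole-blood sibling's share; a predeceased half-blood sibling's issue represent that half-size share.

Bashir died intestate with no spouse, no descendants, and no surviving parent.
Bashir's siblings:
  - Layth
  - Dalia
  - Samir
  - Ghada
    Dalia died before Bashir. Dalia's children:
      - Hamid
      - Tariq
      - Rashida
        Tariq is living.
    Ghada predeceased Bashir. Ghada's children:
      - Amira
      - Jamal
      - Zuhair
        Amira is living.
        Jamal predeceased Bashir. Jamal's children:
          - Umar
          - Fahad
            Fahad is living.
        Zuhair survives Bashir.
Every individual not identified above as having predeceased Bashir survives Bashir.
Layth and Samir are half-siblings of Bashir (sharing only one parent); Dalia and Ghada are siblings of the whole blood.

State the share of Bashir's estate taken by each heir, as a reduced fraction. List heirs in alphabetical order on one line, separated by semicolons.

No spouse, descendants, or parent survives, so the estate passes to Bashir's siblings per stirpes.
Half-blood siblings count for one-half the weight of whole-blood siblings at the initial division.
Dividing 1 in proportion to weights (total weight 3): Layth (weight 1/2) → 1/6; Dalia (weight 1) → 1/3; Samir (weight 1/2) → 1/6; Ghada (weight 1) → 1/3.
Layth is living and takes 1/6.
Dalia predeceased; the 1/3 allotted to Dalia's branch passes to Dalia's issue by representation.
The 1/3 is divided into 3 equal shares of 1/9 among Hamid, Tariq, Rashida.
Hamid is living and takes 1/9.
Tariq is living and takes 1/9.
Rashida is living and takes 1/9.
Samir is living and takes 1/6.
Ghada predeceased; the 1/3 allotted to Ghada's branch passes to Ghada's issue by representation.
The 1/3 is divided into 3 equal shares of 1/9 among Amira, Jamal, Zuhair.
Amira is living and takes 1/9.
Jamal predeceased; the 1/9 allotted to Jamal's branch passes to Jamal's issue by representation.
The 1/9 is divided into 2 equal shares of 1/18 among Umar, Fahad.
Umar is living and takes 1/18.
Fahad is living and takes 1/18.
Zuhair is living and takes 1/9.

Amira 1/9; Fahad 1/18; Hamid 1/9; Layth 1/6; Rashida 1/9; Samir 1/6; Tariq 1/9; Umar 1/18; Zuhair 1/9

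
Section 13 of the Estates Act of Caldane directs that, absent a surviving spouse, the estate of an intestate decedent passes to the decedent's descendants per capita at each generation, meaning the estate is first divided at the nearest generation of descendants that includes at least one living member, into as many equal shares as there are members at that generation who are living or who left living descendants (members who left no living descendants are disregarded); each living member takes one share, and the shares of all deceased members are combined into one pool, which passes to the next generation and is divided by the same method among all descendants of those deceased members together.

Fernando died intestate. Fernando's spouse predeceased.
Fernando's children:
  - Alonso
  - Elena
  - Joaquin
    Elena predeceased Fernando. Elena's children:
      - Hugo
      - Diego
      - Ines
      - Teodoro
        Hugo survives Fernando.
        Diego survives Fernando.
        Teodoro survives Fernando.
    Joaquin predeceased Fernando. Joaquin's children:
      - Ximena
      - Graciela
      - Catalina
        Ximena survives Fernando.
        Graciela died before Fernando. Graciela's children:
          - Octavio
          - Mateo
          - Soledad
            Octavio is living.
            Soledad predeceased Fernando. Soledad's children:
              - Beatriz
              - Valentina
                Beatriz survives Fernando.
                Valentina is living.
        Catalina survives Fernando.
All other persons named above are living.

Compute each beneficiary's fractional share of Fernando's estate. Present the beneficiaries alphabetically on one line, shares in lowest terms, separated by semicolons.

There is no surviving spouse, so the entire estate passes to Fernando's descendants per capita at each generation.
At generation 1 (Alonso, Elena, Joaquin) there are 3 shares of (1)/3 = 1/3 each.
Living: Alonso — each takes 1/3.
Deceased: Elena and Joaquin. Their combined 2/3 is pooled and carried to generation 2.
At generation 2 (Hugo, Diego, Ines, Teodoro, Ximena, Graciela, Catalina) there are 7 shares of (2/3)/7 = 2/21 each.
Living: Hugo, Diego, Ines, Teodoro, Ximena, and Catalina — each takes 2/21.
Deceased: Graciela. That 2/21 share is carried to generation 3.
At generation 3 (Octavio, Mateo, Soledad) there are 3 shares of (2/21)/3 = 2/63 each.
Living: Octavio and Mateo — each takes 2/63.
Deceased: Soledad. That 2/63 share is carried to generation 4.
At generation 4 (Beatriz, Valentina) there are 2 shares of (2/63)/2 = 1/63 each.
Living: Beatriz and Valentina — each takes 1/63.

Alonso 1/3; Beatriz 1/63; Catalina 2/21; Diego 2/21; Hugo 2/21; Ines 2/21; Mateo 2/63; Octavio 2/63; Teodoro 2/21; Valentina 1/63; Ximena 2/21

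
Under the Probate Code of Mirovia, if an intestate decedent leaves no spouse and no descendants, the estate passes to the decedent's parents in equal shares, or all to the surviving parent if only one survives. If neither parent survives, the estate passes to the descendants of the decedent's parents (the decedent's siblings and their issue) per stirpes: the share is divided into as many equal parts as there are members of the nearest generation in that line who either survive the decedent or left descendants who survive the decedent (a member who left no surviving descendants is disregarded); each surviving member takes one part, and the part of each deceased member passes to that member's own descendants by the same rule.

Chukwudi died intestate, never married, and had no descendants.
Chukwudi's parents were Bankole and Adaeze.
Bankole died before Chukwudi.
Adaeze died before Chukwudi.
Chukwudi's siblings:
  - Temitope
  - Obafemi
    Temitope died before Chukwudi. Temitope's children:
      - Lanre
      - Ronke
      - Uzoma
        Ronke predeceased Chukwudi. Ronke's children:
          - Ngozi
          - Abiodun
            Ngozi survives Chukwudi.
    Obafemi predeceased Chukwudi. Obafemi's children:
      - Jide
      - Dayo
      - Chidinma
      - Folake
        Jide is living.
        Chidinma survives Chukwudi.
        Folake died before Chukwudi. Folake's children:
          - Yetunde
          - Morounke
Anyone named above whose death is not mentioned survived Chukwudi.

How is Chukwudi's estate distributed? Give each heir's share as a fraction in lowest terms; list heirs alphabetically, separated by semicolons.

Abiodun 1/12; Chidinma 1/8; Dayo 1/8; Jide 1/8; Lanre 1/6; Morounke 1/16; Ngozi 1/12; Uzoma 1/6; Yetunde 1/16

Neither parent survives and there are no descendants, so the estate passes to Chukwudi's siblings and their issue per stirpes.
The estate is divided into 2 equal shares of 1/2 among Temitope, Obafemi.
Temitope predeceased; the 1/2 allotted to Temitope's branch passes to Temitope's issue by representation.
The 1/2 is divided into 3 equal shares of 1/6 among Lanre, Ronke, Uzoma.
Lanre is living and takes 1/6.
Ronke predeceased; the 1/6 allotted to Ronke's branch passes to Ronke's issue by representation.
The 1/6 is divided into 2 equal shares of 1/12 among Ngozi, Abiodun.
Ngozi is living and takes 1/12.
Abiodun is living and takes 1/12.
Uzoma is living and takes 1/6.
Obafemi predeceased; the 1/2 allotted to Obafemi's branch passes to Obafemi's issue by representation.
The 1/2 is divided into 4 equal shares of 1/8 among Jide, Dayo, Chidinma, Folake.
Jide is living and takes 1/8.
Dayo is living and takes 1/8.
Chidinma is living and takes 1/8.
Folake predeceased; the 1/8 allotted to Folake's branch passes to Folake's issue by representation.
The 1/8 is divided into 2 equal shares of 1/16 among Yetunde, Morounke.
Yetunde is living and takes 1/16.
Morounke is living and takes 1/16.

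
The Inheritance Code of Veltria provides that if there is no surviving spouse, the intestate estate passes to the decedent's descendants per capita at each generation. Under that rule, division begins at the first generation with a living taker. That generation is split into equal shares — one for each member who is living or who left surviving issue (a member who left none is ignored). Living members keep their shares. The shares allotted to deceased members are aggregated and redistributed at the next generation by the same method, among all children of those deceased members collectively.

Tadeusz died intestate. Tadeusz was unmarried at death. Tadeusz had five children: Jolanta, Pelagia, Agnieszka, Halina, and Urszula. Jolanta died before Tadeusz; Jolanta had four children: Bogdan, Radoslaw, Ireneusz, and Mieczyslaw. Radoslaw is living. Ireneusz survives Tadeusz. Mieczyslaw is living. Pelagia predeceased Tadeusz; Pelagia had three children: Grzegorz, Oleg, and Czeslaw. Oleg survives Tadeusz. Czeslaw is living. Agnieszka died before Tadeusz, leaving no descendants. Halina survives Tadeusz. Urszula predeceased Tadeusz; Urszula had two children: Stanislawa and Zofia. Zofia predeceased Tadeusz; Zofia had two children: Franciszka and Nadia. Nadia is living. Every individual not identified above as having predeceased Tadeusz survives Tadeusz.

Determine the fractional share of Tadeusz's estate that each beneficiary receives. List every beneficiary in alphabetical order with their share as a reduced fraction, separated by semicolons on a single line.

Bogdan 1/12; Czeslaw 1/12; Franciszka 1/24; Grzegorz 1/12; Halina 1/4; Ireneusz 1/12; Mieczyslaw 1/12; Nadia 1/24; Oleg 1/12; Radoslaw 1/12; Stanislawa 1/12

There is no surviving spouse, so the entire estate passes to Tadeusz's descendants per capita at each generation.
At generation 1 (Jolanta, Pelagia, Halina, Urszula) there are 4 shares of (1)/4 = 1/4 each.
Living: Halina — each takes 1/4.
Deceased: Jolanta, Pelagia, and Urszula. Their combined 3/4 is pooled and carried to generation 2.
At generation 2 (Bogdan, Radoslaw, Ireneusz, Mieczyslaw, Grzegorz, Oleg, Czeslaw, Stanislawa, Zofia) there are 9 shares of (3/4)/9 = 1/12 each.
Living: Bogdan, Radoslaw, Ireneusz, Mieczyslaw, Grzegorz, Oleg, Czeslaw, and Stanislawa — each takes 1/12.
Deceased: Zofia. That 1/12 share is carried to generation 3.
At generation 3 (Franciszka, Nadia) there are 2 shares of (1/12)/2 = 1/24 each.
Living: Franciszka and Nadia — each takes 1/24.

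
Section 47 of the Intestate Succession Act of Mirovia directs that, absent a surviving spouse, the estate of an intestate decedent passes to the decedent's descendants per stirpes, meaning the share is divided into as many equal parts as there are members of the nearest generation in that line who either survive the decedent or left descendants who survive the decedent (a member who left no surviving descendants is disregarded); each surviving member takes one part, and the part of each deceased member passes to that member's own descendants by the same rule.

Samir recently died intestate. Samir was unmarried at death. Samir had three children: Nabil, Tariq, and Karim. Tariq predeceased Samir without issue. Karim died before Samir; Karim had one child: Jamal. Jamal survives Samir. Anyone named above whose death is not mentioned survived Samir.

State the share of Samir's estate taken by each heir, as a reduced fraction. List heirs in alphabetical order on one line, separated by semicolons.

Jamal 1/2; Nabil 1/2

There is no surviving spouse, so the entire estate passes to Samir's descendants per stirpes.
Tariq left no surviving issue, so that branch lapses and is disregarded.
The estate is divided into 2 equal shares of 1/2 among Nabil, Karim.
Nabil is living and takes 1/2.
Karim predeceased; the 1/2 allotted to Karim's branch passes to Karim's issue by representation.
Jamal is the sole taker at this level and receives the full 1/2.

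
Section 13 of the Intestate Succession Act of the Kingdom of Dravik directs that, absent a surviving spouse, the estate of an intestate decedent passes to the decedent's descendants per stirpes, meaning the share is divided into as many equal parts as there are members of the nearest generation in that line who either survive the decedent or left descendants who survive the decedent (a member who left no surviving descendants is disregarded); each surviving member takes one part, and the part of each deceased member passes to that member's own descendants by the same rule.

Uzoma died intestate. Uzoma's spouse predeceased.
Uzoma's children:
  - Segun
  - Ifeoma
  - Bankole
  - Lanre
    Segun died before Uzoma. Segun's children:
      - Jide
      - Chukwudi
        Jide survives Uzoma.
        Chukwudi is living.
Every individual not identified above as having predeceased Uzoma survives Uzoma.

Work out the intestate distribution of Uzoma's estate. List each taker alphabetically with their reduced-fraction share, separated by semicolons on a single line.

Bankole 1/4; Chukwudi 1/8; Ifeoma 1/4; Jide 1/8; Lanre 1/4

There is no surviving spouse, so the entire estate passes to Uzoma's descendants per stirpes.
The estate is divided into 4 equal shares of 1/4 among Segun, Ifeoma, Bankole, Lanre.
Segun predeceased; the 1/4 allotted to Segun's branch passes to Segun's issue by representation.
The 1/4 is divided into 2 equal shares of 1/8 among Jide, Chukwudi.
Jide is living and takes 1/8.
Chukwudi is living and takes 1/8.
Ifeoma is living and takes 1/4.
Bankole is living and takes 1/4.
Lanre is living and takes 1/4.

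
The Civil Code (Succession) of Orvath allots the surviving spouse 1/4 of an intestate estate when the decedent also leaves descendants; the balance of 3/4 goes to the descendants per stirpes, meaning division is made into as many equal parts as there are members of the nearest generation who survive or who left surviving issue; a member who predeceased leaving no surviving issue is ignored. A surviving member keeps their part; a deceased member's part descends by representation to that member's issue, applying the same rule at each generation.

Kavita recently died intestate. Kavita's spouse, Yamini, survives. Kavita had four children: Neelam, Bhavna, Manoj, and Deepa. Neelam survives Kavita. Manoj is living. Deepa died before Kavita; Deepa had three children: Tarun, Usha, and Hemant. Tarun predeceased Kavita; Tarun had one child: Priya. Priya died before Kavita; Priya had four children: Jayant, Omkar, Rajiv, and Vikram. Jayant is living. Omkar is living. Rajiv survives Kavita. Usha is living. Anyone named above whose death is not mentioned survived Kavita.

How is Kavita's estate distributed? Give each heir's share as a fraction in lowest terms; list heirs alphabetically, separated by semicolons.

Bhavna 3/16; Hemant 1/16; Jayant 1/64; Manoj 3/16; Neelam 3/16; Omkar 1/64; Rajiv 1/64; Usha 1/16; Vikram 1/64; Yamini 1/4

Yamini, as surviving spouse, takes 1/4.
The remaining 3/4 passes to Kavita's descendants per stirpes.
The 3/4 is divided into 4 equal shares of 3/16 among Neelam, Bhavna, Manoj, Deepa.
Neelam is living and takes 3/16.
Bhavna is living and takes 3/16.
Manoj is living and takes 3/16.
Deepa predeceased; the 3/16 allotted to Deepa's branch passes to Deepa's issue by representation.
The 3/16 is divided into 3 equal shares of 1/16 among Tarun, Usha, Hemant.
Tarun predeceased; the 1/16 allotted to Tarun's branch passes to Tarun's issue by representation.
Priya's line is the sole branch at this level, so the full 1/16 passes to Priya's issue by representation.
The 1/16 is divided into 4 equal shares of 1/64 among Jayant, Omkar, Rajiv, Vikram.
Jayant is living and takes 1/64.
Omkar is living and takes 1/64.
Rajiv is living and takes 1/64.
Vikram is living and takes 1/64.
Usha is living and takes 1/16.
Hemant is living and takes 1/16.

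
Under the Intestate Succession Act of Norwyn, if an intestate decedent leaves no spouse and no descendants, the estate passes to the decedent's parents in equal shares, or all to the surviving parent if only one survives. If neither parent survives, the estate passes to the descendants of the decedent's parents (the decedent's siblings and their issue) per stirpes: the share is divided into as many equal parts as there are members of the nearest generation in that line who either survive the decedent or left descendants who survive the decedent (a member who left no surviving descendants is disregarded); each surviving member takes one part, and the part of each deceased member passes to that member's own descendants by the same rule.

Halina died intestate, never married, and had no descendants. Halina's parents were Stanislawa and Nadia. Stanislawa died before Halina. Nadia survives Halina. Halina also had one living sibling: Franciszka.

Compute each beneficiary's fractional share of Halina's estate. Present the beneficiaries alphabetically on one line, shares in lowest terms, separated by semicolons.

Only one parent, Nadia, survives, so Nadia takes the entire estate. The siblings take nothing because a surviving parent has priority.

Nadia 1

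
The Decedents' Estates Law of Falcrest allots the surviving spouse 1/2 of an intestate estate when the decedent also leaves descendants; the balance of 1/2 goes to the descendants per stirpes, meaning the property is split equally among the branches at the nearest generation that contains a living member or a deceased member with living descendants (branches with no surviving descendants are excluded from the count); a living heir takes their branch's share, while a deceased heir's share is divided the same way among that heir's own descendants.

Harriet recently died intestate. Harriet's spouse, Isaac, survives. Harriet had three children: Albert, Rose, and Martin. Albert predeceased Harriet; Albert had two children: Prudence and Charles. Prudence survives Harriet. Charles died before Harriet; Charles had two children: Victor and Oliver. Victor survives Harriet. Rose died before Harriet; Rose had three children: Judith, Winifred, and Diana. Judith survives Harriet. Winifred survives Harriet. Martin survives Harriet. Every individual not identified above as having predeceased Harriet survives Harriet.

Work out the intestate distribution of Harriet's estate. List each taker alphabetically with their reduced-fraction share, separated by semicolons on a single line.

Isaac, as surviving spouse, takes 1/2.
The remaining 1/2 passes to Harriet's descendants per stirpes.
The 1/2 is divided into 3 equal shares of 1/6 among Albert, Rose, Martin.
Albert predeceased; the 1/6 allotted to Albert's branch passes to Albert's issue by representation.
The 1/6 is divided into 2 equal shares of 1/12 among Prudence, Charles.
Prudence is living and takes 1/12.
Charles predeceased; the 1/12 allotted to Charles's branch passes to Charles's issue by representation.
The 1/12 is divided into 2 equal shares of 1/24 among Victor, Oliver.
Victor is living and takes 1/24.
Oliver is living and takes 1/24.
Rose predeceased; the 1/6 allotted to Rose's branch passes to Rose's issue by representation.
The 1/6 is divided into 3 equal shares of 1/18 among Judith, Winifred, Diana.
Judith is living and takes 1/18.
Winifred is living and takes 1/18.
Diana is living and takes 1/18.
Martin is living and takes 1/6.

Diana 1/18; Isaac 1/2; Judith 1/18; Martin 1/6; Oliver 1/24; Prudence 1/12; Victor 1/24; Winifred 1/18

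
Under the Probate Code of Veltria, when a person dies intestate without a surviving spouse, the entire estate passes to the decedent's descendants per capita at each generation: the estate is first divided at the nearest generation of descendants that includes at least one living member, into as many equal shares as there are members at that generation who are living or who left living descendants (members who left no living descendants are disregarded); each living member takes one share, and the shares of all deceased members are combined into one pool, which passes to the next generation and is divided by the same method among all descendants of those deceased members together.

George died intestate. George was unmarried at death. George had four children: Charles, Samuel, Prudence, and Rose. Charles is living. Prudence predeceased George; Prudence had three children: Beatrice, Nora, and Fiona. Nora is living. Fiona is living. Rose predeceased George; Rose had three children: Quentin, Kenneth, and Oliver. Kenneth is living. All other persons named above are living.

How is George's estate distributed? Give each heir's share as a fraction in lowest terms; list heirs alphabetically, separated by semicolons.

There is no surviving spouse, so the entire estate passes to George's descendants per capita at each generation.
At generation 1 (Charles, Samuel, Prudence, Rose) there are 4 shares of (1)/4 = 1/4 each.
Living: Charles and Samuel — each takes 1/4.
Deceased: Prudence and Rose. Their combined 1/2 is pooled and carried to generation 2.
At generation 2 (Beatrice, Nora, Fiona, Quentin, Kenneth, Oliver) there are 6 shares of (1/2)/6 = 1/12 each.
Living: Beatrice, Nora, Fiona, Quentin, Kenneth, and Oliver — each takes 1/12.

Beatrice 1/12; Charles 1/4; Fiona 1/12; Kenneth 1/12; Nora 1/12; Oliver 1/12; Quentin 1/12; Samuel 1/4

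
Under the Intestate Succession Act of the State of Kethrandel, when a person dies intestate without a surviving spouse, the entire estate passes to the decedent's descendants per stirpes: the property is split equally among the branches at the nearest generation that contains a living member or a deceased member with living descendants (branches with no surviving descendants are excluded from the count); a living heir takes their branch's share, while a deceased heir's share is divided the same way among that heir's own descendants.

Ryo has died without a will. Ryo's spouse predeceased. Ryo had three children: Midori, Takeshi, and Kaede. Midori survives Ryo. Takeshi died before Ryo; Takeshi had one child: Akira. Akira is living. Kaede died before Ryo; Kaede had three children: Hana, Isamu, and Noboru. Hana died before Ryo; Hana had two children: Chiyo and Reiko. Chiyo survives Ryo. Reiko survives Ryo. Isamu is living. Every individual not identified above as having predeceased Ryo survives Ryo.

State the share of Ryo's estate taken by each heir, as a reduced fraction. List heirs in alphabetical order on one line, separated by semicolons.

There is no surviving spouse, so the entire estate passes to Ryo's descendants per stirpes.
The estate is divided into 3 equal shares of 1/3 among Midori, Takeshi, Kaede.
Midori is living and takes 1/3.
Takeshi predeceased; the 1/3 allotted to Takeshi's branch passes to Takeshi's issue by representation.
Akira is the sole taker at this level and receives the full 1/3.
Kaede predeceased; the 1/3 allotted to Kaede's branch passes to Kaede's issue by representation.
The 1/3 is divided into 3 equal shares of 1/9 among Hana, Isamu, Noboru.
Hana predeceased; the 1/9 allotted to Hana's branch passes to Hana's issue by representation.
The 1/9 is divided into 2 equal shares of 1/18 among Chiyo, Reiko.
Chiyo is living and takes 1/18.
Reiko is living and takes 1/18.
Isamu is living and takes 1/9.
Noboru is living and takes 1/9.

Akira 1/3; Chiyo 1/18; Isamu 1/9; Midori 1/3; Noboru 1/9; Reiko 1/18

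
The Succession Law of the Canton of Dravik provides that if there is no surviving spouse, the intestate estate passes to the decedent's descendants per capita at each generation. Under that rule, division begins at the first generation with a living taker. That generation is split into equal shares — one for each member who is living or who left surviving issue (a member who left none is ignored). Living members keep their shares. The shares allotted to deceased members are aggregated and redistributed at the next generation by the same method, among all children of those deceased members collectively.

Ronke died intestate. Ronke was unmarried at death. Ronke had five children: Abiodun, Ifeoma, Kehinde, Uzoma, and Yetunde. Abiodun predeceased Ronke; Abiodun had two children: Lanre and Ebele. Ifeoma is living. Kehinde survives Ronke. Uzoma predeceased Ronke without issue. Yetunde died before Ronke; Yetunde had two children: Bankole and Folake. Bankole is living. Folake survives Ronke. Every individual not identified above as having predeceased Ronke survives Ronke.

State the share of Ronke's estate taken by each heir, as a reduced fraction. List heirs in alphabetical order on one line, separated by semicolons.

Bankole 1/8; Ebele 1/8; Folake 1/8; Ifeoma 1/4; Kehinde 1/4; Lanre 1/8

There is no surviving spouse, so the entire estate passes to Ronke's descendants per capita at each generation.
At generation 1 (Abiodun, Ifeoma, Kehinde, Yetunde) there are 4 shares of (1)/4 = 1/4 each.
Living: Ifeoma and Kehinde — each takes 1/4.
Deceased: Abiodun and Yetunde. Their combined 1/2 is pooled and carried to generation 2.
At generation 2 (Lanre, Ebele, Bankole, Folake) there are 4 shares of (1/2)/4 = 1/8 each.
Living: Lanre, Ebele, Bankole, and Folake — each takes 1/8.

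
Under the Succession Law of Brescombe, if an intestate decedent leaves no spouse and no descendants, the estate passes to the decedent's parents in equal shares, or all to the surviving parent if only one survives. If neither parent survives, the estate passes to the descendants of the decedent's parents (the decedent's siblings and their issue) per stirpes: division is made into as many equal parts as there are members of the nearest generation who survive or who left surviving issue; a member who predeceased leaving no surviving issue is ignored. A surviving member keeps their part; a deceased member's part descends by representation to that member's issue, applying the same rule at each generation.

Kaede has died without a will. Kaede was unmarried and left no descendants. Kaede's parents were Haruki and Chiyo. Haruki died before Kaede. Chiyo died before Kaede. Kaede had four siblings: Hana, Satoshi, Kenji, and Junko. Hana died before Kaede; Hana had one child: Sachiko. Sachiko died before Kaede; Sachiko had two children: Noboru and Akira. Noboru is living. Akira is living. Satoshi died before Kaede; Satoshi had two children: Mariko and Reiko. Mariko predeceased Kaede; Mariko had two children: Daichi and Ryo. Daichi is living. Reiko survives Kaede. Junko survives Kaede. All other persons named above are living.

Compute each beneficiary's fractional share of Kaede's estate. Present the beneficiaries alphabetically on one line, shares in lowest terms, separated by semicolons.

Akira 1/8; Daichi 1/16; Junko 1/4; Kenji 1/4; Noboru 1/8; Reiko 1/8; Ryo 1/16

Neither parent survives and there are no descendants, so the estate passes to Kaede's siblings and their issue per stirpes.
The estate is divided into 4 equal shares of 1/4 among Hana, Satoshi, Kenji, Junko.
Hana predeceased; the 1/4 allotted to Hana's branch passes to Hana's issue by representation.
Sachiko's line is the sole branch at this level, so the full 1/4 passes to Sachiko's issue by representation.
The 1/4 is divided into 2 equal shares of 1/8 among Noboru, Akira.
Noboru is living and takes 1/8.
Akira is living and takes 1/8.
Satoshi predeceased; the 1/4 allotted to Satoshi's branch passes to Satoshi's issue by representation.
The 1/4 is divided into 2 equal shares of 1/8 among Mariko, Reiko.
Mariko predeceased; the 1/8 allotted to Mariko's branch passes to Mariko's issue by representation.
The 1/8 is divided into 2 equal shares of 1/16 among Daichi, Ryo.
Daichi is living and takes 1/16.
Ryo is living and takes 1/16.
Reiko is living and takes 1/8.
Kenji is living and takes 1/4.
Junko is living and takes 1/4.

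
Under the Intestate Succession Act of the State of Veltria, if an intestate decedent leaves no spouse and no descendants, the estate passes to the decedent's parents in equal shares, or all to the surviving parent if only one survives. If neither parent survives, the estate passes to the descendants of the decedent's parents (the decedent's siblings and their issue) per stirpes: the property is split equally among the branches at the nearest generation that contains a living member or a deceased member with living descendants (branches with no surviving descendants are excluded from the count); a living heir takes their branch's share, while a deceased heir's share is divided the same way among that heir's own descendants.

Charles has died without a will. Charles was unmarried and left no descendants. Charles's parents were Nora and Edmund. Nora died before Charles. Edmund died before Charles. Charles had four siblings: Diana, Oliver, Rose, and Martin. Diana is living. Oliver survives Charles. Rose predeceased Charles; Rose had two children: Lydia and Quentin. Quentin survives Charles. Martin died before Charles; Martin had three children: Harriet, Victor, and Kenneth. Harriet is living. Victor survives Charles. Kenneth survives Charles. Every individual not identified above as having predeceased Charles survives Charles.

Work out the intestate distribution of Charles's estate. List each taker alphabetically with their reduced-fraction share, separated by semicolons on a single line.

Diana 1/4; Harriet 1/12; Kenneth 1/12; Lydia 1/8; Oliver 1/4; Quentin 1/8; Victor 1/12

Neither parent survives and there are no descendants, so the estate passes to Charles's siblings and their issue per stirpes.
The estate is divided into 4 equal shares of 1/4 among Diana, Oliver, Rose, Martin.
Diana is living and takes 1/4.
Oliver is living and takes 1/4.
Rose predeceased; the 1/4 allotted to Rose's branch passes to Rose's issue by representation.
The 1/4 is divided into 2 equal shares of 1/8 among Lydia, Quentin.
Lydia is living and takes 1/8.
Quentin is living and takes 1/8.
Martin predeceased; the 1/4 allotted to Martin's branch passes to Martin's issue by representation.
The 1/4 is divided into 3 equal shares of 1/12 among Harriet, Victor, Kenneth.
Harriet is living and takes 1/12.
Victor is living and takes 1/12.
Kenneth is living and takes 1/12.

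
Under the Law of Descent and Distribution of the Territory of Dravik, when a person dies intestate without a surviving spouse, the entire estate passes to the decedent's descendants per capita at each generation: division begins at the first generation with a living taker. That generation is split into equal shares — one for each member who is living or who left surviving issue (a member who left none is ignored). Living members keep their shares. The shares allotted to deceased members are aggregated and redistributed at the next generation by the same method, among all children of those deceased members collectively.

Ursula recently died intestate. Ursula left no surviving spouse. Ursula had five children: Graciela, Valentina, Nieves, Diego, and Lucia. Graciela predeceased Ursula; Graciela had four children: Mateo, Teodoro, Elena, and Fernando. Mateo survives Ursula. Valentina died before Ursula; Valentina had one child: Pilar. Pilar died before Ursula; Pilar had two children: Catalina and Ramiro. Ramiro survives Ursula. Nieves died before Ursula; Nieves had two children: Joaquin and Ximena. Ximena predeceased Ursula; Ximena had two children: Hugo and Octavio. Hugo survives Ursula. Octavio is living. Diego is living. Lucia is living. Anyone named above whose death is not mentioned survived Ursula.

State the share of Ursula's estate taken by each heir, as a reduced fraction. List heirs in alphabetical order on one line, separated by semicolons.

There is no surviving spouse, so the entire estate passes to Ursula's descendants per capita at each generation.
At generation 1 (Graciela, Valentina, Nieves, Diego, Lucia) there are 5 shares of (1)/5 = 1/5 each.
Living: Diego and Lucia — each takes 1/5.
Deceased: Graciela, Valentina, and Nieves. Their combined 3/5 is pooled and carried to generation 2.
At generation 2 (Mateo, Teodoro, Elena, Fernando, Pilar, Joaquin, Ximena) there are 7 shares of (3/5)/7 = 3/35 each.
Living: Mateo, Teodoro, Elena, Fernando, and Joaquin — each takes 3/35.
Deceased: Pilar and Ximena. Their combined 6/35 is pooled and carried to generation 3.
At generation 3 (Catalina, Ramiro, Hugo, Octavio) there are 4 shares of (6/35)/4 = 3/70 each.
Living: Catalina, Ramiro, Hugo, and Octavio — each takes 3/70.

Catalina 3/70; Diego 1/5; Elena 3/35; Fernando 3/35; Hugo 3/70; Joaquin 3/35; Lucia 1/5; Mateo 3/35; Octavio 3/70; Ramiro 3/70; Teodoro 3/35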